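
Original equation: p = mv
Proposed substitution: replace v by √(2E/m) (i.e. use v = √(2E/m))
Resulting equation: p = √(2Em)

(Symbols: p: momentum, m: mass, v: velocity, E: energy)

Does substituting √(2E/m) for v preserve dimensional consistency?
Yes

[v] = [L T^-1] and [√(2E/m)] = [L T^-1]. These match, so the substitution replaces a quantity by one of the same dimensions and the result p = √(2Em) has LHS [L M T^-1] vs RHS [L M T^-1] — still consistent.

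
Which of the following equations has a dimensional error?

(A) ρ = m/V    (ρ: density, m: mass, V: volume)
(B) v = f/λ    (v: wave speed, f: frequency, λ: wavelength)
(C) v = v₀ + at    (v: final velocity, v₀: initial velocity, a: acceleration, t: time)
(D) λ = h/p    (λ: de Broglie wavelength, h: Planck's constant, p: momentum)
(B) v = f/λ

The equation (B) v = f/λ is dimensionally incorrect.

LHS (v): [L T^-1]
RHS (f/λ): [L^-1 T^-1] ✗

The dimensions do not match. The other three equations balance.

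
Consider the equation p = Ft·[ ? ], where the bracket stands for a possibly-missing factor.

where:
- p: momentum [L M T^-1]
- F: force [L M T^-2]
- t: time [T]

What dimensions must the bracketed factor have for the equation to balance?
Nothing is missing — the bracketed factor must be dimensionless.

p has dimensions [L M T^-1] and Ft already has dimensions [L M T^-1], so p = Ft is dimensionally complete.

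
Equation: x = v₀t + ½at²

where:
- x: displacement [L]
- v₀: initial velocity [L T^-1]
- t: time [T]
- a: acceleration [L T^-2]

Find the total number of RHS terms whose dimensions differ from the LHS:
0

LHS x: [L]
- v₀t: [L] ✓
- ½at²: [L] ✓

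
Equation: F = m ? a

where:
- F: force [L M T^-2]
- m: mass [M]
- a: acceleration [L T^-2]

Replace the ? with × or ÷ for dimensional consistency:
multiplication (×): F = m × a

F [L M T^-2]; m [M]; a [L T^-2].
m × a → [L M T^-2] ✓
m ÷ a → [L^-1 M T^2] ✗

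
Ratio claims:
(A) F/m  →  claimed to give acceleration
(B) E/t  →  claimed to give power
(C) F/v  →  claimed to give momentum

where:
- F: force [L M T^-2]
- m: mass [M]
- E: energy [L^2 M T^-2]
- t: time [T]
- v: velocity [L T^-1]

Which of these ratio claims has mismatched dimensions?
(C) F/v does not give momentum

(A) F/m: [L T^-2] = acceleration [L T^-2] ✓
(B) E/t: [L^2 M T^-3] = power [L^2 M T^-3] ✓
(C) F/v: [M T^-1] ≠ momentum [L M T^-1] ✗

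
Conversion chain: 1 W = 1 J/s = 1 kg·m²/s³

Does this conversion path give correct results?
The chain is correct (no errors).

Correct: Watt is Joule per second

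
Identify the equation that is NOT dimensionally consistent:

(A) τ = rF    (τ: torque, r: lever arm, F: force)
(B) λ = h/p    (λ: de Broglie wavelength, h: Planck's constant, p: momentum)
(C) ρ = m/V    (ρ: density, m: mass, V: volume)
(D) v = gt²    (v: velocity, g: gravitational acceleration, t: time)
(D) v = gt²

The equation (D) v = gt² is dimensionally incorrect.

LHS (v): [L T^-1]
RHS (gt²): [L] ✗

The dimensions do not match. The other three equations balance.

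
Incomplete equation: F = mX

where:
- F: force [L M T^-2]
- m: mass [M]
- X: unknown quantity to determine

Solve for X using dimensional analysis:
X = a (acceleration), dimensions [L T^-2]

F has dimensions [L M T^-2]; the rest of the RHS (m) has dimensions [M].
So X must have dimensions [L T^-2] — X = a (acceleration).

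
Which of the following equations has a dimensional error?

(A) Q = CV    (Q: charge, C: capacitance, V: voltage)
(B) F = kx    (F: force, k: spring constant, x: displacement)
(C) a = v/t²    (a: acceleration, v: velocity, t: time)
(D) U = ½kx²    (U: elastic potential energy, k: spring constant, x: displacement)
(C) a = v/t²

The equation (C) a = v/t² is dimensionally incorrect.

LHS (a): [L T^-2]
RHS (v/t²): [L T^-3] ✗

The dimensions do not match. The other three equations balance.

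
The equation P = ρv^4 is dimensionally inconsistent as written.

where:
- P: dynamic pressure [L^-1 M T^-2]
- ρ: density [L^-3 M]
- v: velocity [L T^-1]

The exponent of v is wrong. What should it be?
The exponent of v should be 2: P = ρv^2

The LHS P has dimensions [L^-1 M T^-2]; v has dimensions [L T^-1].
As written, the RHS ρv^4 (exponent 4 on v) has dimensions [L M T^-4], which does not match.
With exponent 2, the RHS ρv^2 has dimensions [L^-1 M T^-2], matching the LHS.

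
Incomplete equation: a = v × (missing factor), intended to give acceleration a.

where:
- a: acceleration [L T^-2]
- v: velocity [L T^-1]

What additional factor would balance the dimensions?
1/t (inverse time), dimensions [T^-1]

a has dimensions [L T^-2] and v has dimensions [L T^-1].
The missing factor must have dimensions [L T^-2] / [L T^-1] = [T^-1], i.e. inverse time (1/t).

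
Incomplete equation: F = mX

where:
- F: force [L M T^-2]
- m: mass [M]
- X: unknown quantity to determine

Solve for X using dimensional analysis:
X = a (acceleration), dimensions [L T^-2]

F has dimensions [L M T^-2]; the rest of the RHS (m) has dimensions [M].
So X must have dimensions [L T^-2] — X = a (acceleration).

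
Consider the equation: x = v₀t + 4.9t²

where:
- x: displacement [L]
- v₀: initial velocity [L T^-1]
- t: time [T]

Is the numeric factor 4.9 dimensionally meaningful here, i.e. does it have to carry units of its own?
Yes

x has dimensions [L], while t² alone has dimensions [T^2]. For the equation to balance, the factor 4.9 must carry dimensions [L T^-2] — it is a dimensional constant (a numerical value of a physical quantity with its units suppressed), not a pure number.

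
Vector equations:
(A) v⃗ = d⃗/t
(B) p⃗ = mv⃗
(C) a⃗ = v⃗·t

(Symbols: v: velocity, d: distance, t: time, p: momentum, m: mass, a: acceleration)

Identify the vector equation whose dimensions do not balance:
(C) a⃗ = v⃗·t

(A) v⃗ = d⃗/t: LHS [L T^-1], RHS [L T^-1] ✓ — displacement (vector) divided by time (scalar)
(B) p⃗ = mv⃗: LHS [L M T^-1], RHS [L M T^-1] ✓ — mass (scalar) times velocity (vector)
(C) a⃗ = v⃗·t: LHS [L T^-2], RHS [L] ✗ — acceleration is velocity per time; should be v⃗/t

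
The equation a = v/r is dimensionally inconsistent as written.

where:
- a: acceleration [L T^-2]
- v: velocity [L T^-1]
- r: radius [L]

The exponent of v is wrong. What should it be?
The exponent of v should be 2: a = v^2/r

The LHS a has dimensions [L T^-2]; v has dimensions [L T^-1].
As written, the RHS v/r (exponent 1 on v) has dimensions [T^-1], which does not match.
With exponent 2, the RHS v^2/r has dimensions [L T^-2], matching the LHS.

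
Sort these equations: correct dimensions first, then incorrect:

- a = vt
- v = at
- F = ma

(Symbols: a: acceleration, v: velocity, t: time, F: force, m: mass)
Dimensionally correct: v = at, F = ma
Dimensionally incorrect: a = vt
Ordered (correct first, then incorrect): v = at, F = ma, a = vt

- a = vt: LHS [L T^-2], RHS [L] → incorrect ✗
- v = at: LHS [L T^-1], RHS [L T^-1] → correct ✓
- F = ma: LHS [L M T^-2], RHS [L M T^-2] → correct ✓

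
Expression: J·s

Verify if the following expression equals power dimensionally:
No

The expression J·s has dimensions [L^2 M T^-1], but power has dimensions [L^2 M T^-3].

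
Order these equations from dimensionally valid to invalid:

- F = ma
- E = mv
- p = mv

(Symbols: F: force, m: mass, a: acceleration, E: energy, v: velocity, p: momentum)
Dimensionally correct: F = ma, p = mv
Dimensionally incorrect: E = mv
Ordered (correct first, then incorrect): F = ma, p = mv, E = mv

- F = ma: LHS [L M T^-2], RHS [L M T^-2] → correct ✓
- E = mv: LHS [L^2 M T^-2], RHS [L M T^-1] → incorrect ✗
- p = mv: LHS [L M T^-1], RHS [L M T^-1] → correct ✓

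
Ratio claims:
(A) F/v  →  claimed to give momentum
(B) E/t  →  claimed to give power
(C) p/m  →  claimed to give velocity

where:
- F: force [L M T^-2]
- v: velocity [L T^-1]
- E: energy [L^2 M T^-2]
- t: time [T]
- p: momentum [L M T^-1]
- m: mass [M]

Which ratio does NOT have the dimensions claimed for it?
(A) F/v does not give momentum

(A) F/v: [M T^-1] ≠ momentum [L M T^-1] ✗
(B) E/t: [L^2 M T^-3] = power [L^2 M T^-3] ✓
(C) p/m: [L T^-1] = velocity [L T^-1] ✓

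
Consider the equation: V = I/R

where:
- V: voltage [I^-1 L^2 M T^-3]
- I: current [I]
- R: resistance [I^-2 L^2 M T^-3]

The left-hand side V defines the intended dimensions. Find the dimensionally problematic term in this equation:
The right-hand side term I/R

V has dimensions [I^-1 L^2 M T^-3], but I/R has dimensions [I^3 L^-2 M^-1 T^3], so the term I/R is dimensionally wrong for V.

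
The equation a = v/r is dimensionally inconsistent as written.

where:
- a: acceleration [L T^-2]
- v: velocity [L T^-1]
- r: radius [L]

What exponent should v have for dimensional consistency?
The exponent of v should be 2: a = v^2/r

The LHS a has dimensions [L T^-2]; v has dimensions [L T^-1].
As written, the RHS v/r (exponent 1 on v) has dimensions [T^-1], which does not match.
With exponent 2, the RHS v^2/r has dimensions [L T^-2], matching the LHS.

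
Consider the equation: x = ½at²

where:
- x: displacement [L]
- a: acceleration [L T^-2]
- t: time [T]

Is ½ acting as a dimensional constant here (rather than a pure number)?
No

x has dimensions [L] and at² already has dimensions [L], so the equation balances without ½ contributing any dimensions. ½ is a pure (dimensionless) number; changing or removing it would not affect dimensional consistency.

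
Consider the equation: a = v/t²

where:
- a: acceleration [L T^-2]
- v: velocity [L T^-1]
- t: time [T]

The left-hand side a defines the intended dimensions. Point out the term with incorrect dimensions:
The right-hand side term v/t²

a has dimensions [L T^-2], but v/t² has dimensions [L T^-3], so the term v/t² is dimensionally wrong for a.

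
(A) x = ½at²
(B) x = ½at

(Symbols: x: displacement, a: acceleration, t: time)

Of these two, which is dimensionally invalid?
(B)

(A) x = ½at²: LHS [L], RHS [L] ✓
(B) x = ½at: LHS [L], RHS [L T^-1] ✗

Expression (B) x = ½at is dimensionally incorrect.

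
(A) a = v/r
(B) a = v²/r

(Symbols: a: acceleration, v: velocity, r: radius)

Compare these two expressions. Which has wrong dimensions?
(A)

(A) a = v/r: LHS [L T^-2], RHS [T^-1] ✗
(B) a = v²/r: LHS [L T^-2], RHS [L T^-2] ✓

Expression (A) a = v/r is dimensionally incorrect.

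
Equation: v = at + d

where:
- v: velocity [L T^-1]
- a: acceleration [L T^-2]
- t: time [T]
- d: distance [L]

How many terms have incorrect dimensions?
1

LHS v: [L T^-1]
- at: [L T^-1] ✓
- d: [L] ✗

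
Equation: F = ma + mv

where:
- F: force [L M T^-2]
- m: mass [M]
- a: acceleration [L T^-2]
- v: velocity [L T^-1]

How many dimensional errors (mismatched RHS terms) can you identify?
1

LHS F: [L M T^-2]
- ma: [L M T^-2] ✓
- mv: [L M T^-1] ✗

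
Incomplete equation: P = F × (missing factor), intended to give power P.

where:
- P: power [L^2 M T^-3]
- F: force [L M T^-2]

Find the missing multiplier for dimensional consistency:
v (velocity), dimensions [L T^-1]

P has dimensions [L^2 M T^-3] and F has dimensions [L M T^-2].
The missing factor must have dimensions [L^2 M T^-3] / [L M T^-2] = [L T^-1], i.e. velocity (v).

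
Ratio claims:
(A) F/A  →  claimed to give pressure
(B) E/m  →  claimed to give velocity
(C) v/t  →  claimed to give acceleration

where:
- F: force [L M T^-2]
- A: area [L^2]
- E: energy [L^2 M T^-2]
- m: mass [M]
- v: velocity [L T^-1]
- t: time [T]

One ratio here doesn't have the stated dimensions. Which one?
(B) E/m does not give velocity

(A) F/A: [L^-1 M T^-2] = pressure [L^-1 M T^-2] ✓
(B) E/m: [L^2 T^-2] ≠ velocity [L T^-1] ✗
(C) v/t: [L T^-2] = acceleration [L T^-2] ✓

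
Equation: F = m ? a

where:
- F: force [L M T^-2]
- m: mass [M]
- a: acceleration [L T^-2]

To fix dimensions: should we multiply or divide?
multiplication (×): F = m × a

F [L M T^-2]; m [M]; a [L T^-2].
m × a → [L M T^-2] ✓
m ÷ a → [L^-1 M T^2] ✗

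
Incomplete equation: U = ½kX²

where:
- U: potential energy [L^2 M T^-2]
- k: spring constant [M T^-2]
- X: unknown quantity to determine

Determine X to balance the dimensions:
X = x (displacement), dimensions [L]

U has dimensions [L^2 M T^-2]; the rest of the RHS (½k) has dimensions [M T^-2].
So X² must have dimensions [L^2], i.e. X has dimensions [L] — X = x (displacement).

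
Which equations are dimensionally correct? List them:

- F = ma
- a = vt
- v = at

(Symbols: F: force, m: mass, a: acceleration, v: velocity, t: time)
Dimensionally correct: F = ma, v = at
Dimensionally incorrect: a = vt
Ordered (correct first, then incorrect): F = ma, v = at, a = vt

- F = ma: LHS [L M T^-2], RHS [L M T^-2] → correct ✓
- a = vt: LHS [L T^-2], RHS [L] → incorrect ✗
- v = at: LHS [L T^-1], RHS [L T^-1] → correct ✓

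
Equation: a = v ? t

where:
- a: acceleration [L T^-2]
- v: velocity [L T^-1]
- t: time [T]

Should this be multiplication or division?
division (÷): a = v ÷ t

a [L T^-2]; v [L T^-1]; t [T].
v × t → [L] ✗
v ÷ t → [L T^-2] ✓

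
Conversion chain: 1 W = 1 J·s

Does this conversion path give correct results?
The chain is incorrect (it contains an error).

Incorrect: Watt is J/s, not J·s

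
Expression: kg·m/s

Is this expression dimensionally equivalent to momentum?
Yes

The expression kg·m/s has dimensions [L M T^-1], which is exactly momentum [L M T^-1].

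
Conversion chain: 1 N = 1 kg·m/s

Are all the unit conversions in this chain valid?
The chain is incorrect (it contains an error).

Incorrect: Newton is kg·m/s², not kg·m/s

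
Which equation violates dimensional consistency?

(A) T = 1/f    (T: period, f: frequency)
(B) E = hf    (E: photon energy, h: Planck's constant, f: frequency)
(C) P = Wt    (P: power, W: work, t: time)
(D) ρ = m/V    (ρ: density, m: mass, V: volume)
(C) P = Wt

The equation (C) P = Wt is dimensionally incorrect.

LHS (P): [L^2 M T^-3]
RHS (Wt): [L^2 M T^-1] ✗

The dimensions do not match. The other three equations balance.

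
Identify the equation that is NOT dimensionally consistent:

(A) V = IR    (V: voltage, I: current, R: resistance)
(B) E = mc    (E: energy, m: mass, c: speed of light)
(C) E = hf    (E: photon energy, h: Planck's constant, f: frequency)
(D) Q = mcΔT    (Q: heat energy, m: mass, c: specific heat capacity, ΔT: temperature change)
(B) E = mc

The equation (B) E = mc is dimensionally incorrect.

LHS (E): [L^2 M T^-2]
RHS (mc): [L M T^-1] ✗

The dimensions do not match. The other three equations balance.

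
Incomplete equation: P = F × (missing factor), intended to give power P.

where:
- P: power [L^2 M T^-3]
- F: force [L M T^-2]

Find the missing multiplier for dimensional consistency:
v (velocity), dimensions [L T^-1]

P has dimensions [L^2 M T^-3] and F has dimensions [L M T^-2].
The missing factor must have dimensions [L^2 M T^-3] / [L M T^-2] = [L T^-1], i.e. velocity (v).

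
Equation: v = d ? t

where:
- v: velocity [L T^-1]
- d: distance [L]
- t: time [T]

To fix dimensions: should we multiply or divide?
division (÷): v = d ÷ t

v [L T^-1]; d [L]; t [T].
d × t → [L T] ✗
d ÷ t → [L T^-1] ✓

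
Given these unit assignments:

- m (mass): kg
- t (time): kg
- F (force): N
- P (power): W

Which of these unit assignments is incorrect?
t

The variable t (time) should have units s, not kg.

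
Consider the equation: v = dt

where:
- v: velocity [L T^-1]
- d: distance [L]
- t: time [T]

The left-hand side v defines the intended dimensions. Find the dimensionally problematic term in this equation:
The right-hand side term dt

v has dimensions [L T^-1], but dt has dimensions [L T], so the term dt is dimensionally wrong for v.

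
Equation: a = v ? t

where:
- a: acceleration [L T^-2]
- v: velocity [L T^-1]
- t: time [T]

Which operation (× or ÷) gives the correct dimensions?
division (÷): a = v ÷ t

a [L T^-2]; v [L T^-1]; t [T].
v × t → [L] ✗
v ÷ t → [L T^-2] ✓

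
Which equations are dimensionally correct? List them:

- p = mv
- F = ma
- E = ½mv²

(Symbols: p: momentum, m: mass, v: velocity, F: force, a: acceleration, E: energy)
Dimensionally correct: p = mv, F = ma, E = ½mv²
Dimensionally incorrect: none
Ordered (correct first, then incorrect): p = mv, F = ma, E = ½mv²

- p = mv: LHS [L M T^-1], RHS [L M T^-1] → correct ✓
- F = ma: LHS [L M T^-2], RHS [L M T^-2] → correct ✓
- E = ½mv²: LHS [L^2 M T^-2], RHS [L^2 M T^-2] → correct ✓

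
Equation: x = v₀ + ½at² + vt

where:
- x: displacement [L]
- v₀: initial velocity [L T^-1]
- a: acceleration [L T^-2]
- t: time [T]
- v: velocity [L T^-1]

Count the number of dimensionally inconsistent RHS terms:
1

LHS x: [L]
- v₀: [L T^-1] ✗
- ½at²: [L] ✓
- vt: [L] ✓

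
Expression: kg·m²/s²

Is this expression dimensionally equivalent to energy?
Yes

The expression kg·m²/s² has dimensions [L^2 M T^-2], which is exactly energy [L^2 M T^-2].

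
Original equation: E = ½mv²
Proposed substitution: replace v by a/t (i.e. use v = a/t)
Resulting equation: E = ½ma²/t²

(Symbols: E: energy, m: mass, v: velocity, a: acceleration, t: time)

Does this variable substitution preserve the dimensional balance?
No

[v] = [L T^-1] and [a/t] = [L T^-3]. These differ, so the substitution replaces a quantity by one of different dimensions and the result E = ½ma²/t² has LHS [L^2 M T^-2] vs RHS [L^2 M T^-6] — inconsistent.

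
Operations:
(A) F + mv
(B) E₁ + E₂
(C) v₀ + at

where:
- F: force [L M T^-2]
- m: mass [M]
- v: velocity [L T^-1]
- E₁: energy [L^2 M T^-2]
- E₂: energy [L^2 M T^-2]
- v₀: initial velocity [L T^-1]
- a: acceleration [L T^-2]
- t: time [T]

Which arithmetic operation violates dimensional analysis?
(A) F + mv

(A) F + mv: F [L M T^-2] and mv [L M T^-1] — different dimensions cannot be added/subtracted ✗
(B) E₁ + E₂: E₁ [L^2 M T^-2] and E₂ [L^2 M T^-2] — same dimensions ✓
(C) v₀ + at: v₀ [L T^-1] and at [L T^-1] — same dimensions ✓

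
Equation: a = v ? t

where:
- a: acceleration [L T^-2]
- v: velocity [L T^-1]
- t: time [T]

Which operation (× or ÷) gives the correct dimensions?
division (÷): a = v ÷ t

a [L T^-2]; v [L T^-1]; t [T].
v × t → [L] ✗
v ÷ t → [L T^-2] ✓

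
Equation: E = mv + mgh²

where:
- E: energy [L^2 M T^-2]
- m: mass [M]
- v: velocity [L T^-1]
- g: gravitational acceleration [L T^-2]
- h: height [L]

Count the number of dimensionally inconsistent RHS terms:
2

LHS E: [L^2 M T^-2]
- mv: [L M T^-1] ✗
- mgh²: [L^3 M T^-2] ✗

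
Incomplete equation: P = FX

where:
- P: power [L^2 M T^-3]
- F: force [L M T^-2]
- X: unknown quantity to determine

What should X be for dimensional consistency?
X = v (velocity), dimensions [L T^-1]

P has dimensions [L^2 M T^-3]; the rest of the RHS (F) has dimensions [L M T^-2].
So X must have dimensions [L T^-1] — X = v (velocity).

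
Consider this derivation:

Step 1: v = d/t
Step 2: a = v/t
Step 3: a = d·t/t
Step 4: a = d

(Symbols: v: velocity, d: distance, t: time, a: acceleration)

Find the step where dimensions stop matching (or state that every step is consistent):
Step 3

Step 1: v = d/t → LHS [L T^-1], RHS [L T^-1] ✓
Step 2: a = v/t → LHS [L T^-2], RHS [L T^-2] ✓
Step 3: a = d·t/t → LHS [L T^-2], RHS [L] ✗

The first dimensional inconsistency appears in step 3: a = d·t/t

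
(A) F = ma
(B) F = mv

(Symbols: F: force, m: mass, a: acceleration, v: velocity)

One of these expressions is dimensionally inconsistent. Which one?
(B)

(A) F = ma: LHS [L M T^-2], RHS [L M T^-2] ✓
(B) F = mv: LHS [L M T^-2], RHS [L M T^-1] ✗

Expression (B) F = mv is dimensionally incorrect.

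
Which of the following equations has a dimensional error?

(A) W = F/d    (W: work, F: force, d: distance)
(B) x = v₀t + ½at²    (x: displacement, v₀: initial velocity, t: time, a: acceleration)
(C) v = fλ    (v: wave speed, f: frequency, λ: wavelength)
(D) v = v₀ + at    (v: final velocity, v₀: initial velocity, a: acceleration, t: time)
(A) W = F/d

The equation (A) W = F/d is dimensionally incorrect.

LHS (W): [L^2 M T^-2]
RHS (F/d): [M T^-2] ✗

The dimensions do not match. The other three equations balance.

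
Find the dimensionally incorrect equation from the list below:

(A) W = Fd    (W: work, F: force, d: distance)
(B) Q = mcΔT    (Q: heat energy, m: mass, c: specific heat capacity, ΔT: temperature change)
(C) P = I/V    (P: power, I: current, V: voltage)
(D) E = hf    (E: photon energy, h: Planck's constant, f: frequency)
(C) P = I/V

The equation (C) P = I/V is dimensionally incorrect.

LHS (P): [L^2 M T^-3]
RHS (I/V): [I^2 L^-2 M^-1 T^3] ✗

The dimensions do not match. The other three equations balance.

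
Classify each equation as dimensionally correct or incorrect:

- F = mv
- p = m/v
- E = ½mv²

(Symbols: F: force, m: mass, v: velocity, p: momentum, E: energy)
Dimensionally correct: E = ½mv²
Dimensionally incorrect: F = mv, p = m/v
Ordered (correct first, then incorrect): E = ½mv², F = mv, p = m/v

- F = mv: LHS [L M T^-2], RHS [L M T^-1] → incorrect ✗
- p = m/v: LHS [L M T^-1], RHS [L^-1 M T] → incorrect ✗
- E = ½mv²: LHS [L^2 M T^-2], RHS [L^2 M T^-2] → correct ✓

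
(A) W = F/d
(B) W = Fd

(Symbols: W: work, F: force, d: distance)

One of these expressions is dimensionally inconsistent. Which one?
(A)

(A) W = F/d: LHS [L^2 M T^-2], RHS [M T^-2] ✗
(B) W = Fd: LHS [L^2 M T^-2], RHS [L^2 M T^-2] ✓

Expression (A) W = F/d is dimensionally incorrect.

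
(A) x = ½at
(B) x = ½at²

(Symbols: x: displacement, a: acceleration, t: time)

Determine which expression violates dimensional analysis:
(A)

(A) x = ½at: LHS [L], RHS [L T^-1] ✗
(B) x = ½at²: LHS [L], RHS [L] ✓

Expression (A) x = ½at is dimensionally incorrect.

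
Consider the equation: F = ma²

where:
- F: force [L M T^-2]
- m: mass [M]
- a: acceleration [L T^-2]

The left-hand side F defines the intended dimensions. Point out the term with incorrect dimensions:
The right-hand side term ma²

F has dimensions [L M T^-2], but ma² has dimensions [L^2 M T^-4], so the term ma² is dimensionally wrong for F.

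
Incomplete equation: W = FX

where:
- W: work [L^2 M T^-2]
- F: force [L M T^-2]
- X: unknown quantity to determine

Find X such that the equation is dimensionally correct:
X = d (distance), dimensions [L]

W has dimensions [L^2 M T^-2]; the rest of the RHS (F) has dimensions [L M T^-2].
So X must have dimensions [L] — X = d (distance).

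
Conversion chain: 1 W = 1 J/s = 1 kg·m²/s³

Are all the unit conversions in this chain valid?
The chain is correct (no errors).

Correct: Watt is Joule per second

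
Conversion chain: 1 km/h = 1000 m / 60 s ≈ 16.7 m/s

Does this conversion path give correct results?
The chain is incorrect (it contains an error).

Incorrect: 1 h = 3600 s, not 60 s (1 km/h ≈ 0.278 m/s)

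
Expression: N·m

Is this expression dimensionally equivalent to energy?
Yes

The expression N·m has dimensions [L^2 M T^-2], which is exactly energy [L^2 M T^-2].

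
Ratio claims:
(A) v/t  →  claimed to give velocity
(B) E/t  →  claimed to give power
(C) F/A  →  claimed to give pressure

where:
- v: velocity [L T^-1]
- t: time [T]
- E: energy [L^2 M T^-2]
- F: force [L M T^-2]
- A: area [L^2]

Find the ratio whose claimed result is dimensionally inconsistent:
(A) v/t does not give velocity

(A) v/t: [L T^-2] ≠ velocity [L T^-1] ✗
(B) E/t: [L^2 M T^-3] = power [L^2 M T^-3] ✓
(C) F/A: [L^-1 M T^-2] = pressure [L^-1 M T^-2] ✓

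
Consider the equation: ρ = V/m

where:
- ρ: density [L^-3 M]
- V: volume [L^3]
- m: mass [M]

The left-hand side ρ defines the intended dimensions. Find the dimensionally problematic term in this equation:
The right-hand side term V/m

ρ has dimensions [L^-3 M], but V/m has dimensions [L^3 M^-1], so the term V/m is dimensionally wrong for ρ.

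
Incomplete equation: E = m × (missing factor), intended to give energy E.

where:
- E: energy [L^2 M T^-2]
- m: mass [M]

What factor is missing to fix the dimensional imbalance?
v² (velocity squared), dimensions [L^2 T^-2]

E has dimensions [L^2 M T^-2] and m has dimensions [M].
The missing factor must have dimensions [L^2 M T^-2] / [M] = [L^2 T^-2], i.e. velocity squared (v²).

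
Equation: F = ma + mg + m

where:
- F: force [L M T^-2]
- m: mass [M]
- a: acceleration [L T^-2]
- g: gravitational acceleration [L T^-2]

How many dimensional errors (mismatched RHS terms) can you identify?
1

LHS F: [L M T^-2]
- ma: [L M T^-2] ✓
- mg: [L M T^-2] ✓
- m: [M] ✗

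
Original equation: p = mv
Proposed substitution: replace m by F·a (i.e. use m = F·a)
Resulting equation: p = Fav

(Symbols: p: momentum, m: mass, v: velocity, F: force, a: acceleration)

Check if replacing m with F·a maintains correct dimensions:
No

[m] = [M] and [F·a] = [L^2 M T^-4]. These differ, so the substitution replaces a quantity by one of different dimensions and the result p = Fav has LHS [L M T^-1] vs RHS [L^3 M T^-5] — inconsistent.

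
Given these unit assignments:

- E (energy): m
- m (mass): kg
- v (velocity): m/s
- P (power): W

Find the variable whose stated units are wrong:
E

The variable E (energy) should have units J, not m.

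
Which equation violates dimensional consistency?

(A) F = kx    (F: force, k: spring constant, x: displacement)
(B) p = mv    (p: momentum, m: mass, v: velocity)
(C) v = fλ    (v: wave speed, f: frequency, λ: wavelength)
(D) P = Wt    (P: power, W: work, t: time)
(D) P = Wt

The equation (D) P = Wt is dimensionally incorrect.

LHS (P): [L^2 M T^-3]
RHS (Wt): [L^2 M T^-1] ✗

The dimensions do not match. The other three equations balance.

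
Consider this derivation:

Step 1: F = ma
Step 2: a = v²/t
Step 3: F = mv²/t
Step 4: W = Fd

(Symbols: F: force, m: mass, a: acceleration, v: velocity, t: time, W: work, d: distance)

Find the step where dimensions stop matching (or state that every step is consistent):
Step 2

Step 1: F = ma → LHS [L M T^-2], RHS [L M T^-2] ✓
Step 2: a = v²/t → LHS [L T^-2], RHS [L^2 T^-3] ✗

The first dimensional inconsistency appears in step 2: a = v²/t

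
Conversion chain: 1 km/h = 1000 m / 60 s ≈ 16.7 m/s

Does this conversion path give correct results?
The chain is incorrect (it contains an error).

Incorrect: 1 h = 3600 s, not 60 s (1 km/h ≈ 0.278 m/s)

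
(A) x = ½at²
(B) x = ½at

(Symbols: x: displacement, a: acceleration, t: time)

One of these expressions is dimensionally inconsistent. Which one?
(B)

(A) x = ½at²: LHS [L], RHS [L] ✓
(B) x = ½at: LHS [L], RHS [L T^-1] ✗

Expression (B) x = ½at is dimensionally incorrect.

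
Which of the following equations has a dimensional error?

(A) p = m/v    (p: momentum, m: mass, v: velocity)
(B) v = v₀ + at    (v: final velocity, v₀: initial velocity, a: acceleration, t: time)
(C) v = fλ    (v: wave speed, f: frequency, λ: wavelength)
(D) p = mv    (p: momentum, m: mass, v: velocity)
(A) p = m/v

The equation (A) p = m/v is dimensionally incorrect.

LHS (p): [L M T^-1]
RHS (m/v): [L^-1 M T] ✗

The dimensions do not match. The other three equations balance.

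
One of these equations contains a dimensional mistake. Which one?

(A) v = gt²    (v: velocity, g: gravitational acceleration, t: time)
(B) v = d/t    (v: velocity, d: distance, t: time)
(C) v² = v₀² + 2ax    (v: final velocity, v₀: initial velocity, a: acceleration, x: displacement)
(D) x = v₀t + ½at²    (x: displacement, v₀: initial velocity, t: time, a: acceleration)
(A) v = gt²

The equation (A) v = gt² is dimensionally incorrect.

LHS (v): [L T^-1]
RHS (gt²): [L] ✗

The dimensions do not match. The other three equations balance.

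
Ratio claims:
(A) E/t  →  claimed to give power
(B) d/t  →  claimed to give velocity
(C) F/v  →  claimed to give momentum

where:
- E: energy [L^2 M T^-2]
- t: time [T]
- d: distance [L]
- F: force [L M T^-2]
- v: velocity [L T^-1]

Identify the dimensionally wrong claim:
(C) F/v does not give momentum

(A) E/t: [L^2 M T^-3] = power [L^2 M T^-3] ✓
(B) d/t: [L T^-1] = velocity [L T^-1] ✓
(C) F/v: [M T^-1] ≠ momentum [L M T^-1] ✗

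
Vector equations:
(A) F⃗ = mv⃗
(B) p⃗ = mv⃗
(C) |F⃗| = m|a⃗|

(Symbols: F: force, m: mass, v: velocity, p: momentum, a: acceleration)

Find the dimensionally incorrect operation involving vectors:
(A) F⃗ = mv⃗

(A) F⃗ = mv⃗: LHS [L M T^-2], RHS [L M T^-1] ✗ — mass times velocity is momentum, not force; should be ma⃗
(B) p⃗ = mv⃗: LHS [L M T^-1], RHS [L M T^-1] ✓ — mass (scalar) times velocity (vector)
(C) |F⃗| = m|a⃗|: LHS [L M T^-2], RHS [L M T^-2] ✓ — magnitudes of vectors are scalars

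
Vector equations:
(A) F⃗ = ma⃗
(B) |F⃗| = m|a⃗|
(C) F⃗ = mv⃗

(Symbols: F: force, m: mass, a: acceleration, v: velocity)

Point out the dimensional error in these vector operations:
(C) F⃗ = mv⃗

(A) F⃗ = ma⃗: LHS [L M T^-2], RHS [L M T^-2] ✓ — Force and acceleration are vectors, mass is a scalar
(B) |F⃗| = m|a⃗|: LHS [L M T^-2], RHS [L M T^-2] ✓ — magnitudes of vectors are scalars
(C) F⃗ = mv⃗: LHS [L M T^-2], RHS [L M T^-1] ✗ — mass times velocity is momentum, not force; should be ma⃗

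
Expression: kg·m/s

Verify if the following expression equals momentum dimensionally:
Yes

The expression kg·m/s has dimensions [L M T^-1], which is exactly momentum [L M T^-1].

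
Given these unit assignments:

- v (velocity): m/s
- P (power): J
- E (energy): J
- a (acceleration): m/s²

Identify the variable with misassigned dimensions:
P

The variable P (power) should have units W, not J.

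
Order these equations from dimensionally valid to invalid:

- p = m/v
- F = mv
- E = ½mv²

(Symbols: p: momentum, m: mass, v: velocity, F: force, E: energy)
Dimensionally correct: E = ½mv²
Dimensionally incorrect: p = m/v, F = mv
Ordered (correct first, then incorrect): E = ½mv², p = m/v, F = mv

- p = m/v: LHS [L M T^-1], RHS [L^-1 M T] → incorrect ✗
- F = mv: LHS [L M T^-2], RHS [L M T^-1] → incorrect ✗
- E = ½mv²: LHS [L^2 M T^-2], RHS [L^2 M T^-2] → correct ✓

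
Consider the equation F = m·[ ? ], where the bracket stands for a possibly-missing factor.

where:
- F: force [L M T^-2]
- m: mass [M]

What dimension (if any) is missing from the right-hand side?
[L T^-2] — acceleration (e.g. a)

F has dimensions [L M T^-2]; m has dimensions [M].
The bracketed factor must supply [L M T^-2] / [M] = [L T^-2].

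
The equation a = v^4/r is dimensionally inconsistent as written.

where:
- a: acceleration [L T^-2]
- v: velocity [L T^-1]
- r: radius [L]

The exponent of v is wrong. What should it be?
The exponent of v should be 2: a = v^2/r

The LHS a has dimensions [L T^-2]; v has dimensions [L T^-1].
As written, the RHS v^4/r (exponent 4 on v) has dimensions [L^3 T^-4], which does not match.
With exponent 2, the RHS v^2/r has dimensions [L T^-2], matching the LHS.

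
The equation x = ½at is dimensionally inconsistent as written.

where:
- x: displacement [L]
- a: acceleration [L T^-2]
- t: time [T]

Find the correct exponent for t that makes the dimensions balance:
The exponent of t should be 2: x = ½at^2

The LHS x has dimensions [L]; t has dimensions [T].
As written, the RHS ½at (exponent 1 on t) has dimensions [L T^-1], which does not match.
With exponent 2, the RHS ½at^2 has dimensions [L], matching the LHS.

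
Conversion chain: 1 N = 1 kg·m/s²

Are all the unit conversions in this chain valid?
The chain is correct (no errors).

Correct: Newton is defined as kg·m/s²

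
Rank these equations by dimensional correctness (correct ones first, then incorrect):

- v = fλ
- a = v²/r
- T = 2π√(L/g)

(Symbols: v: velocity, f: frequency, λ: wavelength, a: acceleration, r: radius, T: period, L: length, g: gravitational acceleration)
Dimensionally correct: v = fλ, a = v²/r, T = 2π√(L/g)
Dimensionally incorrect: none
Ordered (correct first, then incorrect): v = fλ, a = v²/r, T = 2π√(L/g)

- v = fλ: LHS [L T^-1], RHS [L T^-1] → correct ✓
- a = v²/r: LHS [L T^-2], RHS [L T^-2] → correct ✓
- T = 2π√(L/g): LHS [T], RHS [T] → correct ✓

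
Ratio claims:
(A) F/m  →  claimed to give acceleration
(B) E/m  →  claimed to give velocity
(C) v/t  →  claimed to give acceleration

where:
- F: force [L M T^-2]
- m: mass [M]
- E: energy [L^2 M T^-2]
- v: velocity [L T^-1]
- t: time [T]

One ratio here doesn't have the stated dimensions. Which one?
(B) E/m does not give velocity

(A) F/m: [L T^-2] = acceleration [L T^-2] ✓
(B) E/m: [L^2 T^-2] ≠ velocity [L T^-1] ✗
(C) v/t: [L T^-2] = acceleration [L T^-2] ✓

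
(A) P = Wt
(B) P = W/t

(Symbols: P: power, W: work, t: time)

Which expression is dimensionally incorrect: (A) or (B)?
(A)

(A) P = Wt: LHS [L^2 M T^-3], RHS [L^2 M T^-1] ✗
(B) P = W/t: LHS [L^2 M T^-3], RHS [L^2 M T^-3] ✓

Expression (A) P = Wt is dimensionally incorrect.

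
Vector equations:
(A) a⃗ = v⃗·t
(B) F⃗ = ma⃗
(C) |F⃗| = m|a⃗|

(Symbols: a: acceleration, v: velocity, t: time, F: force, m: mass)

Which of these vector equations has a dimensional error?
(A) a⃗ = v⃗·t

(A) a⃗ = v⃗·t: LHS [L T^-2], RHS [L] ✗ — acceleration is velocity per time; should be v⃗/t
(B) F⃗ = ma⃗: LHS [L M T^-2], RHS [L M T^-2] ✓ — Force and acceleration are vectors, mass is a scalar
(C) |F⃗| = m|a⃗|: LHS [L M T^-2], RHS [L M T^-2] ✓ — magnitudes of vectors are scalars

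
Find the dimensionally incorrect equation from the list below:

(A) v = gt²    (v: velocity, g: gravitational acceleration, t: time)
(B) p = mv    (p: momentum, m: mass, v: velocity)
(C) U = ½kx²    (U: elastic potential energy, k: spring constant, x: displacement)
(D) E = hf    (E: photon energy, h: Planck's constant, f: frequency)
(A) v = gt²

The equation (A) v = gt² is dimensionally incorrect.

LHS (v): [L T^-1]
RHS (gt²): [L] ✗

The dimensions do not match. The other three equations balance.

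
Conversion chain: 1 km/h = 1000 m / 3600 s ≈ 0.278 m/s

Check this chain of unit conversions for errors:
The chain is correct (no errors).

Correct: 1 km = 1000 m, 1 h = 3600 s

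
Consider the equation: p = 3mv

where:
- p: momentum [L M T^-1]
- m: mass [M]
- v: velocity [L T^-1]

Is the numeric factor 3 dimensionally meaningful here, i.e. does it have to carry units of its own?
No

p has dimensions [L M T^-1] and mv already has dimensions [L M T^-1], so the equation balances without 3 contributing any dimensions. 3 is a pure (dimensionless) number; changing or removing it would not affect dimensional consistency.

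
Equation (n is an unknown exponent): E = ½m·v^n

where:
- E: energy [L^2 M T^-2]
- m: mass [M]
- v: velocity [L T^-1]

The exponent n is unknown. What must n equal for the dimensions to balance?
n = 2

E has dimensions [L^2 M T^-2]; v has dimensions [L T^-1].
The rest of the RHS has dimensions [M], so v^n must supply [L^2 T^-2].
With n = 2: ½m·v^2 has dimensions [L^2 M T^-2], matching the LHS ✓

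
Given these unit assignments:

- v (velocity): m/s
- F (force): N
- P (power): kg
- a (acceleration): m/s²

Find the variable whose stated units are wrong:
P

The variable P (power) should have units W, not kg.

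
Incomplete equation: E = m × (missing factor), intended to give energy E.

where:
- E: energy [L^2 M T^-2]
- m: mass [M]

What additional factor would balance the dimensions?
v² (velocity squared), dimensions [L^2 T^-2]

E has dimensions [L^2 M T^-2] and m has dimensions [M].
The missing factor must have dimensions [L^2 M T^-2] / [M] = [L^2 T^-2], i.e. velocity squared (v²).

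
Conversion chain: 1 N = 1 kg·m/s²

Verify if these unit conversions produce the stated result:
The chain is correct (no errors).

Correct: Newton is defined as kg·m/s²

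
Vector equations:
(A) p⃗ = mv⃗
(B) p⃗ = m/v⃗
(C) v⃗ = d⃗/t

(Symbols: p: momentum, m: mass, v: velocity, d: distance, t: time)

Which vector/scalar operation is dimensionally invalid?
(B) p⃗ = m/v⃗

(A) p⃗ = mv⃗: LHS [L M T^-1], RHS [L M T^-1] ✓ — mass (scalar) times velocity (vector)
(B) p⃗ = m/v⃗: LHS [L M T^-1], RHS [L^-1 M T] ✗ — momentum is mass times velocity; should be mv⃗ (and division by a vector is undefined)
(C) v⃗ = d⃗/t: LHS [L T^-1], RHS [L T^-1] ✓ — displacement (vector) divided by time (scalar)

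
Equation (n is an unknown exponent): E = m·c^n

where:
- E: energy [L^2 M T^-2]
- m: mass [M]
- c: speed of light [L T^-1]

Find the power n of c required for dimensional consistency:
n = 2

E has dimensions [L^2 M T^-2]; c has dimensions [L T^-1].
The rest of the RHS has dimensions [M], so c^n must supply [L^2 T^-2].
With n = 2: m·c^2 has dimensions [L^2 M T^-2], matching the LHS ✓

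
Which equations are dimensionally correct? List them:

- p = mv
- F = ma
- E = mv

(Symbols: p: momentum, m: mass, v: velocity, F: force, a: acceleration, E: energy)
Dimensionally correct: p = mv, F = ma
Dimensionally incorrect: E = mv
Ordered (correct first, then incorrect): p = mv, F = ma, E = mv

- p = mv: LHS [L M T^-1], RHS [L M T^-1] → correct ✓
- F = ma: LHS [L M T^-2], RHS [L M T^-2] → correct ✓
- E = mv: LHS [L^2 M T^-2], RHS [L M T^-1] → incorrect ✗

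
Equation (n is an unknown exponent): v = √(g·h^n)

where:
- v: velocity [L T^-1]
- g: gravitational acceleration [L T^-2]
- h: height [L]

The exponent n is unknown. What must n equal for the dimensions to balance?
n = 1

v has dimensions [L T^-1]; h has dimensions [L].
With n = 1: √(g·h^1) has dimensions [L T^-1], matching the LHS ✓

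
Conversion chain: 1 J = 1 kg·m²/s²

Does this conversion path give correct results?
The chain is correct (no errors).

Correct: Joule is defined as kg·m²/s²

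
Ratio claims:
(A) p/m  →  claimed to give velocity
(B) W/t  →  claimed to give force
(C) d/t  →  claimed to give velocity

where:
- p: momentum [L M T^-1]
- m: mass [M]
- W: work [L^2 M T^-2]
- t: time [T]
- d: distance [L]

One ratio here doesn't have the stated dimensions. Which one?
(B) W/t does not give force

(A) p/m: [L T^-1] = velocity [L T^-1] ✓
(B) W/t: [L^2 M T^-3] ≠ force [L M T^-2] ✗
(C) d/t: [L T^-1] = velocity [L T^-1] ✓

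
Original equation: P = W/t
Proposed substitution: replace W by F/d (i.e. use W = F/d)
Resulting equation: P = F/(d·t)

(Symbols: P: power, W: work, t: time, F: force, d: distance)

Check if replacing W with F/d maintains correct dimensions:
No

[W] = [L^2 M T^-2] and [F/d] = [M T^-2]. These differ, so the substitution replaces a quantity by one of different dimensions and the result P = F/(d·t) has LHS [L^2 M T^-3] vs RHS [M T^-3] — inconsistent.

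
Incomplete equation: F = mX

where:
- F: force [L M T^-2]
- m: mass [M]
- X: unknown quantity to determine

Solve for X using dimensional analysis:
X = a (acceleration), dimensions [L T^-2]

F has dimensions [L M T^-2]; the rest of the RHS (m) has dimensions [M].
So X must have dimensions [L T^-2] — X = a (acceleration).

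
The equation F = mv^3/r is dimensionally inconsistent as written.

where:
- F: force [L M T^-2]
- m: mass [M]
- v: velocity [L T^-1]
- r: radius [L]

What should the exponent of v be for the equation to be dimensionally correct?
The exponent of v should be 2: F = mv^2/r

The LHS F has dimensions [L M T^-2]; v has dimensions [L T^-1].
As written, the RHS mv^3/r (exponent 3 on v) has dimensions [L^2 M T^-3], which does not match.
With exponent 2, the RHS mv^2/r has dimensions [L M T^-2], matching the LHS.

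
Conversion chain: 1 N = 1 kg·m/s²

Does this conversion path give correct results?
The chain is correct (no errors).

Correct: Newton is defined as kg·m/s²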